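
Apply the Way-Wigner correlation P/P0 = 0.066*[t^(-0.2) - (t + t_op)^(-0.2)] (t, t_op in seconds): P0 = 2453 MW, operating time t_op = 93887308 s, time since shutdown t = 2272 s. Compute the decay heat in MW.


P/P0 = 0.066 * [t^(-0.2) - (t + t_op)^(-0.2)]
P/P0 = 0.066 * [2272^(-0.2) - (2272 + 93887308)^(-0.2)]
P/P0 = 0.066 * [0.2131662 - 0.02543762] = 0.01239009
P = 2453 * 0.01239009 = 30.393 MW

30.393


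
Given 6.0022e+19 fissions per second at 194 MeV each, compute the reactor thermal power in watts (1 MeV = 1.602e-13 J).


P = fission_rate * E_MeV * 1.602e-13
P = 6.0022e+19 * 194 * 1.602e-13
P = 1.8654e+09 W

1.8654e+09


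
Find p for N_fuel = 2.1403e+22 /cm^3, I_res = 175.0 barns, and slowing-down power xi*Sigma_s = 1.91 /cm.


p = exp(-N * I * 1e-24 / (xi*Sigma_s))
p = exp(-2.1403e+22 * 175.0 * 1e-24 / 1.91)
p = 0.14072

0.14072


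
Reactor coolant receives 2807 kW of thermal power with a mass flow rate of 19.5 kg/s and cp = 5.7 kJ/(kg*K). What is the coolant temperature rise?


dT = Q / (m_dot * cp)
dT = 2807 / (19.5 * 5.7)
dT = 25.254 C

25.254


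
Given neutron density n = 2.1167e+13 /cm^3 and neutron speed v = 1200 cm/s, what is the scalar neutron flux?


phi = n * v
phi = 2.1167e+13 * 1200
phi = 2.5400e+16 /cm^2/s

2.5400e+16


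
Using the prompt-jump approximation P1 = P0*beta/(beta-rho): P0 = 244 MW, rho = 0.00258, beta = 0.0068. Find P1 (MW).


P1/P0 = beta / (beta - rho)
P1/P0 = 0.0068 / (0.0068 - 0.00258) = 1.611374
P1 = 244 * 1.611374 = 393.18 MW

393.18


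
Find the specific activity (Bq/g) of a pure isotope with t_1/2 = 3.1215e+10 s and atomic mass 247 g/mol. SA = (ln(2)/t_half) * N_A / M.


lambda = ln(2) / t_half = ln(2) / 3.1215e+10 = 2.220558e-11 /s
SA = lambda * N_A / M
SA = 2.220558e-11 * 6.022e23 / 247
SA = 5.4138e+10 Bq/g

5.4138e+10


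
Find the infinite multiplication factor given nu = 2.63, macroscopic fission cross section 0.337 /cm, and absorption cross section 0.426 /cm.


k_inf = nu * Sigma_f / Sigma_a
k_inf = 2.63 * 0.337 / 0.426
k_inf = 2.0805

2.0805


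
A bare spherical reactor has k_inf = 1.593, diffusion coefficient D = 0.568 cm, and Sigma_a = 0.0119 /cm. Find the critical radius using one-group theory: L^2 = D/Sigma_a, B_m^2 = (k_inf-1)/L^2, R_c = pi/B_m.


L^2 = D / Sigma_a = 0.568 / 0.0119 = 47.73109 cm^2
B_m^2 = (k_inf - 1) / L^2 = (1.593 - 1) / 47.73109 = 0.01242377 /cm^2
For a bare sphere: B_g = pi/R, so R_c = pi / sqrt(B_m^2)
R_c = pi / sqrt(0.01242377) = 28.185 cm

28.185


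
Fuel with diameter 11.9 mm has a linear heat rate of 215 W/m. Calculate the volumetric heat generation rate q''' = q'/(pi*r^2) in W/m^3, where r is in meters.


r = D / 2 / 1000 = 11.9 / 2 / 1000 = 0.00595 m
q''' = q' / (pi * r^2)
q''' = 215 / (pi * 0.00595^2)
q''' = 1.9331e+06 W/m^3

1.9331e+06


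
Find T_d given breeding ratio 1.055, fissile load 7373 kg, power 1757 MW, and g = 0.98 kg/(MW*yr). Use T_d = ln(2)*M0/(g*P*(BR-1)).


Breeding gain G = BR - 1 = 1.055 - 1 = 0.055
Fissile production rate = g * P * G = 0.98 * 1757 * 0.055 = 94.7023 kg/yr
T_d = ln(2) * M0 / (g * P * G)
T_d = ln(2) * 7373 / 94.7023 = 53.965 yr

53.965


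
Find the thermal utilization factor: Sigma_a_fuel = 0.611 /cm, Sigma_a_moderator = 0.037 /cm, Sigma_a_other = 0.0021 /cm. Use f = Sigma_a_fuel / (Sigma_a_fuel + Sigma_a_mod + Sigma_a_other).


f = Sigma_a_fuel / (Sigma_a_fuel + Sigma_a_mod + Sigma_a_other)
f = 0.611 / (0.611 + 0.037 + 0.0021)
f = 0.93986

0.93986


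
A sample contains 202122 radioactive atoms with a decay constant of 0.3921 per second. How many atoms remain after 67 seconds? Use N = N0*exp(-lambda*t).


N = N0 * exp(-lambda * t)
N = 202122 * exp(-0.3921 * 67)
N = 7.8776e-07

7.8776e-07


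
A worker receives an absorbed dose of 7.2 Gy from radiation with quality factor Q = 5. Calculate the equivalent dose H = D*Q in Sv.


H = D * Q
H = 7.2 * 5
H = 36.000 Sv

36.000


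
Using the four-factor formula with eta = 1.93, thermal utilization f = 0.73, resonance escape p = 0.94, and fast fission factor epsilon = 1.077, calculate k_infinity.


k_inf = eta * f * p * epsilon
k_inf = 1.93 * 0.73 * 0.94 * 1.077
k_inf = 1.4263

1.4263


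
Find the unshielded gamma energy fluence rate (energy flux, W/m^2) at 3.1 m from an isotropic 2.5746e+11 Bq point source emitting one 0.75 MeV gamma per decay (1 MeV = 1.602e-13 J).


psi = A * E * 1.602e-13 / (4*pi*r^2)
psi = 2.5746e+11 * 0.75 * 1.602e-13 / (4*pi*3.1^2)
psi = 2.5615e-04 W/m^2

2.5615e-04


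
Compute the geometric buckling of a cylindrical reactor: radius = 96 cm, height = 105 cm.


B^2 = (2.405/R)^2 + (pi/H)^2
B^2 = (2.405/96)^2 + (pi/105)^2
B^2 = 0.0015228 /cm^2

0.0015228


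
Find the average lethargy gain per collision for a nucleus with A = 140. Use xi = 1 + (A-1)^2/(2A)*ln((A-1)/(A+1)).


xi = 1 + (A-1)^2/(2A) * ln((A-1)/(A+1))
xi = 1 + (140-1)^2/(2*140) * ln((140-1)/(140 +1))
xi = 0.014218

0.014218


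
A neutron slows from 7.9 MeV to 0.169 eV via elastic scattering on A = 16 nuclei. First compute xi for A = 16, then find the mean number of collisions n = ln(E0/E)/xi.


xi = 1 + (A-1)^2/(2A)*ln((A-1)/(A+1)) = 0.1199467 (for A = 16)
n = ln(E0/E) / xi
n = ln(7.9e6 / 0.169) / 0.1199467
n = ln(4.674556e+07) / 0.1199467 = 147.23

147.23


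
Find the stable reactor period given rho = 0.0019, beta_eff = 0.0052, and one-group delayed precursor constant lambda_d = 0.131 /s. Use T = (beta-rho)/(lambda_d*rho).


T = (beta - rho) / (lambda_d * rho)
T = (0.0052 - 0.0019) / (0.131 * 0.0019)
T = 13.258 s

13.258


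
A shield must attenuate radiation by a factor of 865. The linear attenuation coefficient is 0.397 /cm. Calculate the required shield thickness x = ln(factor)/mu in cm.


x = ln(factor) / mu
x = ln(865) / 0.397
x = 17.035 cm

17.035


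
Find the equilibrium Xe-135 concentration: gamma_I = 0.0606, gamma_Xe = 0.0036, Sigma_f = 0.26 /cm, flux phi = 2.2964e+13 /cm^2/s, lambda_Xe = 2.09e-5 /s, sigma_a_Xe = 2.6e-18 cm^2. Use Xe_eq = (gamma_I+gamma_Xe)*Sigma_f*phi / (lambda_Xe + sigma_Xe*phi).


Xe_eq = (gamma_I + gamma_Xe) * Sigma_f * phi / (lambda_Xe + sigma_Xe * phi)
Numerator = (0.0606 + 0.0036) * 0.26 * 2.2964e+13 = 3.833151e+11
Denominator = 2.09e-5 + 2.6e-18 * 2.2964e+13 = 8.060640e-05
Xe_eq = 3.833151e+11 / 8.060640e-05 = 4.7554e+15 /cm^3

4.7554e+15


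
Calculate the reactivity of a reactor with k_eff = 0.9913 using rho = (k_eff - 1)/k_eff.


rho = (k_eff - 1) / k_eff
rho = (0.9913 - 1) / 0.9913
rho = -0.0087764

-0.0087764


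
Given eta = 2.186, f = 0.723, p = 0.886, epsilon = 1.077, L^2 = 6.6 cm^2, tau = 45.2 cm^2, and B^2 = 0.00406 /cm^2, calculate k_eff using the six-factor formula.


k_inf = eta*f*p*eps = 2.186*0.723*0.886*1.077 = 1.508127
P_TNL = 1/(1 + L^2*B^2) = 1/(1 + 6.6*0.00406) = 0.9739033
P_FNL = exp(-B^2*tau) = exp(-0.00406*45.2) = 0.8323419
k_eff = k_inf * P_TNL * P_FNL = 1.508127 * 0.9739033 * 0.8323419
k_eff = 1.2225

1.2225


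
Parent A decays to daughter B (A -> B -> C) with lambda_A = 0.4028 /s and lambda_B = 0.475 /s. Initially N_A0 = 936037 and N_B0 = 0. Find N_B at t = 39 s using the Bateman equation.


N_B(t) = lambda_A * N_A0 / (lambda_B - lambda_A) * [exp(-lambda_A*t) - exp(-lambda_B*t)]
exp(-0.4028*39) = 1.505155e-07; exp(-0.475*39) = 9.009376e-09
N_B = 0.4028 * 936037 / (0.475 - 0.4028) * (1.505155e-07 - 9.009376e-09)
N_B = 0.73896

0.73896


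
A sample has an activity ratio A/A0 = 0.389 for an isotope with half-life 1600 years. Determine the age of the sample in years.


lambda = ln(2) / t_half = ln(2) / 1600 = 4.332170e-04 /yr
t = -ln(A/A0) / lambda
t = -ln(0.389) / 4.332170e-04
t = 2179.5 yr

2179.5


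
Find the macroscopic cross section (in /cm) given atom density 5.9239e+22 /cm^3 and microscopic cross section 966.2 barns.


Sigma = N * sigma_barns * 1e-24
Sigma = 5.9239e+22 * 966.2 * 1e-24
Sigma = 57.237 /cm

57.237


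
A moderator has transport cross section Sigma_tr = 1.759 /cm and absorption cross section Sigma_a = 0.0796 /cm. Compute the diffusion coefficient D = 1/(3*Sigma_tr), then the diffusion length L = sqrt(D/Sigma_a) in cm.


D = 1 / (3 * Sigma_tr) = 1 / (3 * 1.759) = 0.1895016 cm
L = sqrt(D / Sigma_a)
L = sqrt(0.1895016 / 0.0796)
L = 1.5429 cm

1.5429


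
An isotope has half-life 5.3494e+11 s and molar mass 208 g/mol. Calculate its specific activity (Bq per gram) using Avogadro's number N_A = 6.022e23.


lambda = ln(2) / t_half = ln(2) / 5.3494e+11 = 1.295748e-12 /s
SA = lambda * N_A / M
SA = 1.295748e-12 * 6.022e23 / 208
SA = 3.7514e+09 Bq/g

3.7514e+09


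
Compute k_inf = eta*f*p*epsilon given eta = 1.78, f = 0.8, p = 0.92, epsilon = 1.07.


k_inf = eta * f * p * epsilon
k_inf = 1.78 * 0.8 * 0.92 * 1.07
k_inf = 1.4018

1.4018


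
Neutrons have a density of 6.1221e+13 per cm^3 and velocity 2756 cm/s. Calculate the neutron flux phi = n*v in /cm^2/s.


phi = n * v
phi = 6.1221e+13 * 2756
phi = 1.6873e+17 /cm^2/s

1.6873e+17


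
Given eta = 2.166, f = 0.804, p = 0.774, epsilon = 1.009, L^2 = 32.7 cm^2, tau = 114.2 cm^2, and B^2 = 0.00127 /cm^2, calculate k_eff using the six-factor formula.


k_inf = eta*f*p*eps = 2.166*0.804*0.774*1.009 = 1.360024
P_TNL = 1/(1 + L^2*B^2) = 1/(1 + 32.7*0.00127) = 0.9601269
P_FNL = exp(-B^2*tau) = exp(-0.00127*114.2) = 0.8649929
k_eff = k_inf * P_TNL * P_FNL = 1.360024 * 0.9601269 * 0.8649929
k_eff = 1.1295

1.1295


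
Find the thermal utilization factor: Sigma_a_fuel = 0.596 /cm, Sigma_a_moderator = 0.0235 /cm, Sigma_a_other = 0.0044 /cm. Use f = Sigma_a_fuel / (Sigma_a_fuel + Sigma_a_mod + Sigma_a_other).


f = Sigma_a_fuel / (Sigma_a_fuel + Sigma_a_mod + Sigma_a_other)
f = 0.596 / (0.596 + 0.0235 + 0.0044)
f = 0.95528

0.95528


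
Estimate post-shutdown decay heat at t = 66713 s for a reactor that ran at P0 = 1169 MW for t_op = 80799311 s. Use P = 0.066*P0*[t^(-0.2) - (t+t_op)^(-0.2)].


P/P0 = 0.066 * [t^(-0.2) - (t + t_op)^(-0.2)]
P/P0 = 0.066 * [66713^(-0.2) - (66713 + 80799311)^(-0.2)]
P/P0 = 0.066 * [0.1084321 - 0.02620878] = 0.005426739
P = 1169 * 0.005426739 = 6.3439 MW

6.3439


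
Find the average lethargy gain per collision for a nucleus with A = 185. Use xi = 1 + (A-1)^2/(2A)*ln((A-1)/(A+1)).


xi = 1 + (A-1)^2/(2A) * ln((A-1)/(A+1))
xi = 1 + (185-1)^2/(2*185) * ln((185-1)/(185 +1))
xi = 0.010772

0.010772


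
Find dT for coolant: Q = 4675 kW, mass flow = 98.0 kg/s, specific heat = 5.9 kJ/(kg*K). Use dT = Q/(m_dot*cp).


dT = Q / (m_dot * cp)
dT = 4675 / (98.0 * 5.9)
dT = 8.0854 C

8.0854


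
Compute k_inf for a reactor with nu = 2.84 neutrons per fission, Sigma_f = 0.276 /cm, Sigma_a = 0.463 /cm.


k_inf = nu * Sigma_f / Sigma_a
k_inf = 2.84 * 0.276 / 0.463
k_inf = 1.6930

1.6930


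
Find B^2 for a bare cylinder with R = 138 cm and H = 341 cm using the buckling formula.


B^2 = (2.405/R)^2 + (pi/H)^2
B^2 = (2.405/138)^2 + (pi/341)^2
B^2 = 3.8860e-04 /cm^2

3.8860e-04


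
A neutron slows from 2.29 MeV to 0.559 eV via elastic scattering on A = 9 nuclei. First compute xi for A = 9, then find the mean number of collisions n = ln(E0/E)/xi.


xi = 1 + (A-1)^2/(2A)*ln((A-1)/(A+1)) = 0.2066007 (for A = 9)
n = ln(E0/E) / xi
n = ln(2.29e6 / 0.559) / 0.2066007
n = ln(4.096601e+06) / 0.2066007 = 73.696

73.696


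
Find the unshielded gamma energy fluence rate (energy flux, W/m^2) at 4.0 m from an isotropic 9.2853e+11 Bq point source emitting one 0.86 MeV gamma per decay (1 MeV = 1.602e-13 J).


psi = A * E * 1.602e-13 / (4*pi*r^2)
psi = 9.2853e+11 * 0.86 * 1.602e-13 / (4*pi*4.0^2)
psi = 6.3625e-04 W/m^2

6.3625e-04


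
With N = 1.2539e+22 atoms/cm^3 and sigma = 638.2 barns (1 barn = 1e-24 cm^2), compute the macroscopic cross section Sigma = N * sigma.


Sigma = N * sigma_barns * 1e-24
Sigma = 1.2539e+22 * 638.2 * 1e-24
Sigma = 8.0024 /cm

8.0024


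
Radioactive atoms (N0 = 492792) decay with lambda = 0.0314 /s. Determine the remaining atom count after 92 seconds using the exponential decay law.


N = N0 * exp(-lambda * t)
N = 492792 * exp(-0.0314 * 92)
N = 27420

27420


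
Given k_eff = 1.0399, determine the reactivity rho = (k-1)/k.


rho = (k_eff - 1) / k_eff
rho = (1.0399 - 1) / 1.0399
rho = 0.038369

0.038369


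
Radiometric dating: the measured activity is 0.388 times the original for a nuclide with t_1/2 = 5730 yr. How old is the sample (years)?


lambda = ln(2) / t_half = ln(2) / 5730 = 1.209681e-04 /yr
t = -ln(A/A0) / lambda
t = -ln(0.388) / 1.209681e-04
t = 7826.4 yr

7826.4


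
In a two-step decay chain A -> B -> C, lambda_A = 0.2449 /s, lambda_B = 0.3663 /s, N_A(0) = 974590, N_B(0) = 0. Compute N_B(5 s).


N_B(t) = lambda_A * N_A0 / (lambda_B - lambda_A) * [exp(-lambda_A*t) - exp(-lambda_B*t)]
exp(-0.2449*5) = 0.2939046; exp(-0.3663*5) = 0.1601731
N_B = 0.2449 * 974590 / (0.3663 - 0.2449) * (0.2939046 - 0.1601731)
N_B = 262921

262921


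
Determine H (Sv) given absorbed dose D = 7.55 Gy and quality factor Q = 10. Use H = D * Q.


H = D * Q
H = 7.55 * 10
H = 75.500 Sv

75.500


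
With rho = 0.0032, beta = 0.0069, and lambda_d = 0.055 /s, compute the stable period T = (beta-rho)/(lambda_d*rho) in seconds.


T = (beta - rho) / (lambda_d * rho)
T = (0.0069 - 0.0032) / (0.055 * 0.0032)
T = 21.023 s

21.023


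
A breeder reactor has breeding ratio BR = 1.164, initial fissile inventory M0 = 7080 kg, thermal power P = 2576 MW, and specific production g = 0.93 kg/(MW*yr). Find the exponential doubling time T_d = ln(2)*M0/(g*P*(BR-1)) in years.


Breeding gain G = BR - 1 = 1.164 - 1 = 0.164
Fissile production rate = g * P * G = 0.93 * 2576 * 0.164 = 392.89152 kg/yr
T_d = ln(2) * M0 / (g * P * G)
T_d = ln(2) * 7080 / 392.89152 = 12.491 yr

12.491


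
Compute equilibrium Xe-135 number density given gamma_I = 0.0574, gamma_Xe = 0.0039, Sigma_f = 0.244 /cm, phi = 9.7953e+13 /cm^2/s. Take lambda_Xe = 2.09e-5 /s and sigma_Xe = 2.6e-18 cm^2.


Xe_eq = (gamma_I + gamma_Xe) * Sigma_f * phi / (lambda_Xe + sigma_Xe * phi)
Numerator = (0.0574 + 0.0039) * 0.244 * 9.7953e+13 = 1.465103e+12
Denominator = 2.09e-5 + 2.6e-18 * 9.7953e+13 = 2.755778e-04
Xe_eq = 1.465103e+12 / 2.755778e-04 = 5.3165e+15 /cm^3

5.3165e+15


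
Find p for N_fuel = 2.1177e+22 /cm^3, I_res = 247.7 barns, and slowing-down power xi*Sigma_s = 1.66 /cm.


p = exp(-N * I * 1e-24 / (xi*Sigma_s))
p = exp(-2.1177e+22 * 247.7 * 1e-24 / 1.66)
p = 0.042427

0.042427


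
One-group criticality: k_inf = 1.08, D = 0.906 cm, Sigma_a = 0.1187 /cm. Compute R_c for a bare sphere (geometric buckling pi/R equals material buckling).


L^2 = D / Sigma_a = 0.906 / 0.1187 = 7.632687 cm^2
B_m^2 = (k_inf - 1) / L^2 = (1.08 - 1) / 7.632687 = 0.01048124 /cm^2
For a bare sphere: B_g = pi/R, so R_c = pi / sqrt(B_m^2)
R_c = pi / sqrt(0.01048124) = 30.686 cm

30.686


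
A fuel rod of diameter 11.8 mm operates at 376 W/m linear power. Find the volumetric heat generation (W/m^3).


r = D / 2 / 1000 = 11.8 / 2 / 1000 = 0.0059 m
q''' = q' / (pi * r^2)
q''' = 376 / (pi * 0.0059^2)
q''' = 3.4382e+06 W/m^3

3.4382e+06


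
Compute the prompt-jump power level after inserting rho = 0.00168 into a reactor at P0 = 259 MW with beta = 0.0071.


P1/P0 = beta / (beta - rho)
P1/P0 = 0.0071 / (0.0071 - 0.00168) = 1.309963
P1 = 259 * 1.309963 = 339.28 MW

339.28


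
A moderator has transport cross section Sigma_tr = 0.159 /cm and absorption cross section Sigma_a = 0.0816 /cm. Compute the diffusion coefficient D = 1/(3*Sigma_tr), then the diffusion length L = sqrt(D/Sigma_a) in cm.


D = 1 / (3 * Sigma_tr) = 1 / (3 * 0.159) = 2.096436 cm
L = sqrt(D / Sigma_a)
L = sqrt(2.096436 / 0.0816)
L = 5.0687 cm

5.0687


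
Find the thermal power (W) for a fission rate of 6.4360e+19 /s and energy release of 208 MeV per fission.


P = fission_rate * E_MeV * 1.602e-13
P = 6.4360e+19 * 208 * 1.602e-13
P = 2.1446e+09 W

2.1446e+09


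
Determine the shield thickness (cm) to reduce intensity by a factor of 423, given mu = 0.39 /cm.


x = ln(factor) / mu
x = ln(423) / 0.39
x = 15.506 cm

15.506


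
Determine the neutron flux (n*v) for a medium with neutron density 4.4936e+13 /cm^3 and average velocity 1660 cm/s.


phi = n * v
phi = 4.4936e+13 * 1660
phi = 7.4594e+16 /cm^2/s

7.4594e+16


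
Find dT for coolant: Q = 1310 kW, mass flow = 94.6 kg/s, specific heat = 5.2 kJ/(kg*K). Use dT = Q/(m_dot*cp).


dT = Q / (m_dot * cp)
dT = 1310 / (94.6 * 5.2)
dT = 2.6630 C

2.6630


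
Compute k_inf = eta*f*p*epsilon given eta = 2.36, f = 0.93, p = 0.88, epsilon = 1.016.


k_inf = eta * f * p * epsilon
k_inf = 2.36 * 0.93 * 0.88 * 1.016
k_inf = 1.9623

1.9623


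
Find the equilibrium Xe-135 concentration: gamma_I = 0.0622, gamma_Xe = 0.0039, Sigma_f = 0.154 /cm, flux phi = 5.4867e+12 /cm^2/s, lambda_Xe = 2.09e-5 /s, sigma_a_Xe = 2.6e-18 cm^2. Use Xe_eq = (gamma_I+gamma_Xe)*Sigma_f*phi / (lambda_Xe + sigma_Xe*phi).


Xe_eq = (gamma_I + gamma_Xe) * Sigma_f * phi / (lambda_Xe + sigma_Xe * phi)
Numerator = (0.0622 + 0.0039) * 0.154 * 5.4867e+12 = 5.585131e+10
Denominator = 2.09e-5 + 2.6e-18 * 5.4867e+12 = 3.516542e-05
Xe_eq = 5.585131e+10 / 3.516542e-05 = 1.5882e+15 /cm^3

1.5882e+15


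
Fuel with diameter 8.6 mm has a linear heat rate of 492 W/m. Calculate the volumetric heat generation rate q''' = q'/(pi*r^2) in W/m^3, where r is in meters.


r = D / 2 / 1000 = 8.6 / 2 / 1000 = 0.0043 m
q''' = q' / (pi * r^2)
q''' = 492 / (pi * 0.0043^2)
q''' = 8.4699e+06 W/m^3

8.4699e+06


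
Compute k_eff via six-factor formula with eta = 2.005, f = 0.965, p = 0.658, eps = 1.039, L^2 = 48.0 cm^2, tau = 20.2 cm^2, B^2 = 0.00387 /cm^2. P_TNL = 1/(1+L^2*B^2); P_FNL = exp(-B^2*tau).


k_inf = eta*f*p*eps = 2.005*0.965*0.658*1.039 = 1.322766
P_TNL = 1/(1 + L^2*B^2) = 1/(1 + 48.0*0.00387) = 0.8433410
P_FNL = exp(-B^2*tau) = exp(-0.00387*20.2) = 0.9248035
k_eff = k_inf * P_TNL * P_FNL = 1.322766 * 0.8433410 * 0.9248035
k_eff = 1.0317

1.0317


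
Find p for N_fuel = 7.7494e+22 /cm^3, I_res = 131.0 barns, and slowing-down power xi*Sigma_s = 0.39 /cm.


p = exp(-N * I * 1e-24 / (xi*Sigma_s))
p = exp(-7.7494e+22 * 131.0 * 1e-24 / 0.39)
p = 4.9579e-12

4.9579e-12


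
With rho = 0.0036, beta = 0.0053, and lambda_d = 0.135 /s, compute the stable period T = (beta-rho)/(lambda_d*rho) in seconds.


T = (beta - rho) / (lambda_d * rho)
T = (0.0053 - 0.0036) / (0.135 * 0.0036)
T = 3.4979 s

3.4979


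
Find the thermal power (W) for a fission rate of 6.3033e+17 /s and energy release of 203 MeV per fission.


P = fission_rate * E_MeV * 1.602e-13
P = 6.3033e+17 * 203 * 1.602e-13
P = 2.0499e+07 W

2.0499e+07


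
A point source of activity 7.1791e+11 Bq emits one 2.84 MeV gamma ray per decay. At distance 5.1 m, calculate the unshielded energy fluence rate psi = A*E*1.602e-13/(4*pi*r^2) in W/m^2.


psi = A * E * 1.602e-13 / (4*pi*r^2)
psi = 7.1791e+11 * 2.84 * 1.602e-13 / (4*pi*5.1^2)
psi = 9.9931e-04 W/m^2

9.9931e-04


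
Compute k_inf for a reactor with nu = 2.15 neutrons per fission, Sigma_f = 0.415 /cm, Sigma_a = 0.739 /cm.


k_inf = nu * Sigma_f / Sigma_a
k_inf = 2.15 * 0.415 / 0.739
k_inf = 1.2074

1.2074


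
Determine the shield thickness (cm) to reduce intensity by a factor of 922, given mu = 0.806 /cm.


x = ln(factor) / mu
x = ln(922) / 0.806
x = 8.4697 cm

8.4697


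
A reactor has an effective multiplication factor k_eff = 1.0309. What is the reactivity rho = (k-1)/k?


rho = (k_eff - 1) / k_eff
rho = (1.0309 - 1) / 1.0309
rho = 0.029974

0.029974


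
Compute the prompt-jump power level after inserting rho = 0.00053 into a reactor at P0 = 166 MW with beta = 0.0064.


P1/P0 = beta / (beta - rho)
P1/P0 = 0.0064 / (0.0064 - 0.00053) = 1.090290
P1 = 166 * 1.090290 = 180.99 MW

180.99


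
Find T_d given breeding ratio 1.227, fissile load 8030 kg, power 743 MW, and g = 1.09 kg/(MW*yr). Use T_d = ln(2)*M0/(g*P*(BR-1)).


Breeding gain G = BR - 1 = 1.227 - 1 = 0.227
Fissile production rate = g * P * G = 1.09 * 743 * 0.227 = 183.84049 kg/yr
T_d = ln(2) * M0 / (g * P * G)
T_d = ln(2) * 8030 / 183.84049 = 30.276 yr

30.276


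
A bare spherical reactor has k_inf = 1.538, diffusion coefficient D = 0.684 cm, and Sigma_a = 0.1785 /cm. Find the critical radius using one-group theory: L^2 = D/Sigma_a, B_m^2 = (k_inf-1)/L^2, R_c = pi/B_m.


L^2 = D / Sigma_a = 0.684 / 0.1785 = 3.831933 cm^2
B_m^2 = (k_inf - 1) / L^2 = (1.538 - 1) / 3.831933 = 0.1403991 /cm^2
For a bare sphere: B_g = pi/R, so R_c = pi / sqrt(B_m^2)
R_c = pi / sqrt(0.1403991) = 8.3843 cm

8.3843


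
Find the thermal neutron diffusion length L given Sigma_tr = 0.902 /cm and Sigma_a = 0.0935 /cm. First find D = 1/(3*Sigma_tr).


D = 1 / (3 * Sigma_tr) = 1 / (3 * 0.902) = 0.3695492 cm
L = sqrt(D / Sigma_a)
L = sqrt(0.3695492 / 0.0935)
L = 1.9881 cm

1.9881


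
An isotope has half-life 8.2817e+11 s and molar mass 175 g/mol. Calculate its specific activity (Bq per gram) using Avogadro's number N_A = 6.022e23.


lambda = ln(2) / t_half = ln(2) / 8.2817e+11 = 8.369624e-13 /s
SA = lambda * N_A / M
SA = 8.369624e-13 * 6.022e23 / 175
SA = 2.8801e+09 Bq/g

2.8801e+09


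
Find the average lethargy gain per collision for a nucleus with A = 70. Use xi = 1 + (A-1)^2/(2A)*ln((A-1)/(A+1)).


xi = 1 + (A-1)^2/(2A) * ln((A-1)/(A+1))
xi = 1 + (70-1)^2/(2*70) * ln((70-1)/(70 +1))
xi = 0.028301

0.028301


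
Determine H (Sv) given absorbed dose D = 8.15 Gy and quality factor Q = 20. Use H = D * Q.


H = D * Q
H = 8.15 * 20
H = 163.00 Sv

163.00


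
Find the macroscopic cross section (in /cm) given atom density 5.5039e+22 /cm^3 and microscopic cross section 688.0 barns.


Sigma = N * sigma_barns * 1e-24
Sigma = 5.5039e+22 * 688.0 * 1e-24
Sigma = 37.867 /cm

37.867


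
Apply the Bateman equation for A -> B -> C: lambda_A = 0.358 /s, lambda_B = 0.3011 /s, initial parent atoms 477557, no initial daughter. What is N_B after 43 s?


N_B(t) = lambda_A * N_A0 / (lambda_B - lambda_A) * [exp(-lambda_A*t) - exp(-lambda_B*t)]
exp(-0.358*43) = 2.062865e-07; exp(-0.3011*43) = 2.382643e-06
N_B = 0.358 * 477557 / (0.3011 - 0.358) * (2.062865e-07 - 2.382643e-06)
N_B = 6.5392

6.5392


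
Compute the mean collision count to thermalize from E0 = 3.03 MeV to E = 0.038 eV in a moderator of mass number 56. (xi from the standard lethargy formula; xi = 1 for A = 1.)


xi = 1 + (A-1)^2/(2A)*ln((A-1)/(A+1)) = 0.03529286 (for A = 56)
n = ln(E0/E) / xi
n = ln(3.03e6 / 0.038) / 0.03529286
n = ln(7.973684e+07) / 0.03529286 = 515.52

515.52


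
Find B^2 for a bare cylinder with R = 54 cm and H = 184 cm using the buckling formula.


B^2 = (2.405/R)^2 + (pi/H)^2
B^2 = (2.405/54)^2 + (pi/184)^2
B^2 = 0.0022751 /cm^2

0.0022751


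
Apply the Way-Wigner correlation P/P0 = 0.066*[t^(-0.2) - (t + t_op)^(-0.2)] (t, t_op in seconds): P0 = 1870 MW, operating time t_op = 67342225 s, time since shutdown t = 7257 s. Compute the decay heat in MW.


P/P0 = 0.066 * [t^(-0.2) - (t + t_op)^(-0.2)]
P/P0 = 0.066 * [7257^(-0.2) - (7257 + 67342225)^(-0.2)]
P/P0 = 0.066 * [0.1689852 - 0.02718524] = 0.009358797
P = 1870 * 0.009358797 = 17.501 MW

17.501


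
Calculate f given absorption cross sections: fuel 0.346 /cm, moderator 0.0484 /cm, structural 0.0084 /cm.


f = Sigma_a_fuel / (Sigma_a_fuel + Sigma_a_mod + Sigma_a_other)
f = 0.346 / (0.346 + 0.0484 + 0.0084)
f = 0.85899

0.85899


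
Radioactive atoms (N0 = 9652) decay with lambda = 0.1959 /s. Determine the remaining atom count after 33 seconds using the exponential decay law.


N = N0 * exp(-lambda * t)
N = 9652 * exp(-0.1959 * 33)
N = 15.033

15.033


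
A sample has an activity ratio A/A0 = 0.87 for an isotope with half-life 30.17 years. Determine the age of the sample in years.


lambda = ln(2) / t_half = ln(2) / 30.17 = 0.02297472 /yr
t = -ln(A/A0) / lambda
t = -ln(0.87) / 0.02297472
t = 6.0615 yr

6.0615


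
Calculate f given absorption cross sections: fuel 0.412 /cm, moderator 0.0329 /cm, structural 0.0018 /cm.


f = Sigma_a_fuel / (Sigma_a_fuel + Sigma_a_mod + Sigma_a_other)
f = 0.412 / (0.412 + 0.0329 + 0.0018)
f = 0.92232

0.92232


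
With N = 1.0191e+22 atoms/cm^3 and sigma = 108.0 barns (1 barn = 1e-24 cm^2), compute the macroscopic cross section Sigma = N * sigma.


Sigma = N * sigma_barns * 1e-24
Sigma = 1.0191e+22 * 108.0 * 1e-24
Sigma = 1.1006 /cm

1.1006


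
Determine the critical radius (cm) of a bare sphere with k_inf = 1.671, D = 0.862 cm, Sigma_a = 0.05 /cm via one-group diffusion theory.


L^2 = D / Sigma_a = 0.862 / 0.05 = 17.24000 cm^2
B_m^2 = (k_inf - 1) / L^2 = (1.671 - 1) / 17.24000 = 0.03892111 /cm^2
For a bare sphere: B_g = pi/R, so R_c = pi / sqrt(B_m^2)
R_c = pi / sqrt(0.03892111) = 15.924 cm

15.924


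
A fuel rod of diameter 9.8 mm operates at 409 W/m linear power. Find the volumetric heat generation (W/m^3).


r = D / 2 / 1000 = 9.8 / 2 / 1000 = 0.0049 m
q''' = q' / (pi * r^2)
q''' = 409 / (pi * 0.0049^2)
q''' = 5.4223e+06 W/m^3

5.4223e+06


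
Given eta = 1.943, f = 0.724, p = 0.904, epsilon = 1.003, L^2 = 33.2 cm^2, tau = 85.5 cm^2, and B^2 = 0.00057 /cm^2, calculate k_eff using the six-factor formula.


k_inf = eta*f*p*eps = 1.943*0.724*0.904*1.003 = 1.275501
P_TNL = 1/(1 + L^2*B^2) = 1/(1 + 33.2*0.00057) = 0.9814275
P_FNL = exp(-B^2*tau) = exp(-0.00057*85.5) = 0.9524335
k_eff = k_inf * P_TNL * P_FNL = 1.275501 * 0.9814275 * 0.9524335
k_eff = 1.1923

1.1923


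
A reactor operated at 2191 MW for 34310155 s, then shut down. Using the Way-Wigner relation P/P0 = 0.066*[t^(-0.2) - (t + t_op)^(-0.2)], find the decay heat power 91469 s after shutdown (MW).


P/P0 = 0.066 * [t^(-0.2) - (t + t_op)^(-0.2)]
P/P0 = 0.066 * [91469^(-0.2) - (91469 + 34310155)^(-0.2)]
P/P0 = 0.066 * [0.1017994 - 0.03109455] = 0.004666520
P = 2191 * 0.004666520 = 10.224 MW

10.224


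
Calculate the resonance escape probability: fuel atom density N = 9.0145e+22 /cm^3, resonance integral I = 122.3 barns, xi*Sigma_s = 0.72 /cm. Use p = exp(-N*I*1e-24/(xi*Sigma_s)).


p = exp(-N * I * 1e-24 / (xi*Sigma_s))
p = exp(-9.0145e+22 * 122.3 * 1e-24 / 0.72)
p = 2.2389e-07

2.2389e-07


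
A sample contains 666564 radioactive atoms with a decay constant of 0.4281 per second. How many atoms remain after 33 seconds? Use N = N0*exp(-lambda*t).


N = N0 * exp(-lambda * t)
N = 666564 * exp(-0.4281 * 33)
N = 0.48802

0.48802


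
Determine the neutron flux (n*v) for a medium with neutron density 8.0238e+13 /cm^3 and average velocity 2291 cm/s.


phi = n * v
phi = 8.0238e+13 * 2291
phi = 1.8383e+17 /cm^2/s

1.8383e+17


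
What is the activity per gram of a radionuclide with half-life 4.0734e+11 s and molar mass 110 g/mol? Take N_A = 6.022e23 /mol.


lambda = ln(2) / t_half = ln(2) / 4.0734e+11 = 1.701643e-12 /s
SA = lambda * N_A / M
SA = 1.701643e-12 * 6.022e23 / 110
SA = 9.3157e+09 Bq/g

9.3157e+09


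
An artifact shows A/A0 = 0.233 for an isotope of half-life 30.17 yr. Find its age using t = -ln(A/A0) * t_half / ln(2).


lambda = ln(2) / t_half = ln(2) / 30.17 = 0.02297472 /yr
t = -ln(A/A0) / lambda
t = -ln(0.233) / 0.02297472
t = 63.405 yr

63.405


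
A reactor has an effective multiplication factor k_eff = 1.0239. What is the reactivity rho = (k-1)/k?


rho = (k_eff - 1) / k_eff
rho = (1.0239 - 1) / 1.0239
rho = 0.023342

0.023342


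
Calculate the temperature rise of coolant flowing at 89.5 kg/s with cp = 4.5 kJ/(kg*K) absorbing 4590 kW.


dT = Q / (m_dot * cp)
dT = 4590 / (89.5 * 4.5)
dT = 11.397 C

11.397


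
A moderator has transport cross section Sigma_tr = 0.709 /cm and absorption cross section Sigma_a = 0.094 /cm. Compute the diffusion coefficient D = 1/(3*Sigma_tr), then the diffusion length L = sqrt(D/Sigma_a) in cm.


D = 1 / (3 * Sigma_tr) = 1 / (3 * 0.709) = 0.4701457 cm
L = sqrt(D / Sigma_a)
L = sqrt(0.4701457 / 0.094)
L = 2.2364 cm

2.2364


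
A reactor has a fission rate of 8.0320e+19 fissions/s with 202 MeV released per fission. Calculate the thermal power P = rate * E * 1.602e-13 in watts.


P = fission_rate * E_MeV * 1.602e-13
P = 8.0320e+19 * 202 * 1.602e-13
P = 2.5992e+09 W

2.5992e+09


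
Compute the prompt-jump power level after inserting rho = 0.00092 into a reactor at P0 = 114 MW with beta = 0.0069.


P1/P0 = beta / (beta - rho)
P1/P0 = 0.0069 / (0.0069 - 0.00092) = 1.153846
P1 = 114 * 1.153846 = 131.54 MW

131.54


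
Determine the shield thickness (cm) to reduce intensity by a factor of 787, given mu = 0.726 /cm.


x = ln(factor) / mu
x = ln(787) / 0.726
x = 9.1849 cm

9.1849


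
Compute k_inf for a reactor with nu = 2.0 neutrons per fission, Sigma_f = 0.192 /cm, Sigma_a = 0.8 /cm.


k_inf = nu * Sigma_f / Sigma_a
k_inf = 2.0 * 0.192 / 0.8
k_inf = 0.48000

0.48000


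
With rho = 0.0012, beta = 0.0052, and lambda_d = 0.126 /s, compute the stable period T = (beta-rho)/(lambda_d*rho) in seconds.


T = (beta - rho) / (lambda_d * rho)
T = (0.0052 - 0.0012) / (0.126 * 0.0012)
T = 26.455 s

26.455


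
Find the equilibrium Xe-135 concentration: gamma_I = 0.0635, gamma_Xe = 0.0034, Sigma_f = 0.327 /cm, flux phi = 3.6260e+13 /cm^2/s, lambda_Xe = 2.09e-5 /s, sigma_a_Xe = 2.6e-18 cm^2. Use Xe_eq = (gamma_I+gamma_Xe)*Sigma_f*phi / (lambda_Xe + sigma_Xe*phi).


Xe_eq = (gamma_I + gamma_Xe) * Sigma_f * phi / (lambda_Xe + sigma_Xe * phi)
Numerator = (0.0635 + 0.0034) * 0.327 * 3.6260e+13 = 7.932346e+11
Denominator = 2.09e-5 + 2.6e-18 * 3.6260e+13 = 1.151760e-04
Xe_eq = 7.932346e+11 / 1.151760e-04 = 6.8872e+15 /cm^3

6.8872e+15


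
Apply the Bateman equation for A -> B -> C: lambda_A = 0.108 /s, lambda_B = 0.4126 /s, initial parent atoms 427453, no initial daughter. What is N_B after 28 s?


N_B(t) = lambda_A * N_A0 / (lambda_B - lambda_A) * [exp(-lambda_A*t) - exp(-lambda_B*t)]
exp(-0.108*28) = 0.04860640; exp(-0.4126*28) = 9.609100e-06
N_B = 0.108 * 427453 / (0.4126 - 0.108) * (0.04860640 - 9.609100e-06)
N_B = 7365.3

7365.3


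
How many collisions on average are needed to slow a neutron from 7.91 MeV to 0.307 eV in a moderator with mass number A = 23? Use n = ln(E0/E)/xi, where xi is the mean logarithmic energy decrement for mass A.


xi = 1 + (A-1)^2/(2A)*ln((A-1)/(A+1)) = 0.08448899 (for A = 23)
n = ln(E0/E) / xi
n = ln(7.91e6 / 0.307) / 0.08448899
n = ln(2.576547e+07) / 0.08448899 = 201.97

201.97


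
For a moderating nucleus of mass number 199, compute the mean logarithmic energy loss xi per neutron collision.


xi = 1 + (A-1)^2/(2A) * ln((A-1)/(A+1))
xi = 1 + (199-1)^2/(2*199) * ln((199-1)/(199 +1))
xi = 0.010017

0.010017


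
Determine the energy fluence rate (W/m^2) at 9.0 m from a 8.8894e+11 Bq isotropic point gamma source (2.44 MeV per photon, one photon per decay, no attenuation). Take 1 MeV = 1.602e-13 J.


psi = A * E * 1.602e-13 / (4*pi*r^2)
psi = 8.8894e+11 * 2.44 * 1.602e-13 / (4*pi*9.0^2)
psi = 3.4137e-04 W/m^2

3.4137e-04


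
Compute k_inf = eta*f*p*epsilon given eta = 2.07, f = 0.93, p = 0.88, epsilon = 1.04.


k_inf = eta * f * p * epsilon
k_inf = 2.07 * 0.93 * 0.88 * 1.04
k_inf = 1.7619

1.7619


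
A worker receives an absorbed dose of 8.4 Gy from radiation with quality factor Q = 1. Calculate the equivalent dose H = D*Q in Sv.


H = D * Q
H = 8.4 * 1
H = 8.4000 Sv

8.4000


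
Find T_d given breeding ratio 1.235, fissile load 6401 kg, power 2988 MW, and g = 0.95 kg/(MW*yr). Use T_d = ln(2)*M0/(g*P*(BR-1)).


Breeding gain G = BR - 1 = 1.235 - 1 = 0.235
Fissile production rate = g * P * G = 0.95 * 2988 * 0.235 = 667.071 kg/yr
T_d = ln(2) * M0 / (g * P * G)
T_d = ln(2) * 6401 / 667.071 = 6.6512 yr

6.6512


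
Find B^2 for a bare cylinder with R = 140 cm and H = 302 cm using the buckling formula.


B^2 = (2.405/R)^2 + (pi/H)^2
B^2 = (2.405/140)^2 + (pi/302)^2
B^2 = 4.0332e-04 /cm^2

4.0332e-04


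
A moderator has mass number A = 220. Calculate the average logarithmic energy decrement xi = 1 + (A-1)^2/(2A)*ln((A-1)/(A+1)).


xi = 1 + (A-1)^2/(2A) * ln((A-1)/(A+1))
xi = 1 + (220-1)^2/(2*220) * ln((220-1)/(220 +1))
xi = 0.0090634

0.0090634


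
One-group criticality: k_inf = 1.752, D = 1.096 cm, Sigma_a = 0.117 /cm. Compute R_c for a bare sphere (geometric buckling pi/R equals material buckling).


L^2 = D / Sigma_a = 1.096 / 0.117 = 9.367521 cm^2
B_m^2 = (k_inf - 1) / L^2 = (1.752 - 1) / 9.367521 = 0.08027738 /cm^2
For a bare sphere: B_g = pi/R, so R_c = pi / sqrt(B_m^2)
R_c = pi / sqrt(0.08027738) = 11.088 cm

11.088


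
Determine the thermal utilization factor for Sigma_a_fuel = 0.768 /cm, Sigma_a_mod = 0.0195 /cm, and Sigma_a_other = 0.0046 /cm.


f = Sigma_a_fuel / (Sigma_a_fuel + Sigma_a_mod + Sigma_a_other)
f = 0.768 / (0.768 + 0.0195 + 0.0046)
f = 0.96957

0.96957


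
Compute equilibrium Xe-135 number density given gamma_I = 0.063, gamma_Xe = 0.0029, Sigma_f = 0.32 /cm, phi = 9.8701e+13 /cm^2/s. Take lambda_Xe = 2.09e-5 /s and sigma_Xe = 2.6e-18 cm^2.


Xe_eq = (gamma_I + gamma_Xe) * Sigma_f * phi / (lambda_Xe + sigma_Xe * phi)
Numerator = (0.063 + 0.0029) * 0.32 * 9.8701e+13 = 2.081407e+12
Denominator = 2.09e-5 + 2.6e-18 * 9.8701e+13 = 2.775226e-04
Xe_eq = 2.081407e+12 / 2.775226e-04 = 7.5000e+15 /cm^3

7.5000e+15


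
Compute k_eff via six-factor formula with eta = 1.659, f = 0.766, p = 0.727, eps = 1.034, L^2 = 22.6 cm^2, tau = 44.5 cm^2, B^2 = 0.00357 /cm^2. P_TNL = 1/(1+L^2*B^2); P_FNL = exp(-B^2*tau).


k_inf = eta*f*p*eps = 1.659*0.766*0.727*1.034 = 0.9552787
P_TNL = 1/(1 + L^2*B^2) = 1/(1 + 22.6*0.00357) = 0.9253416
P_FNL = exp(-B^2*tau) = exp(-0.00357*44.5) = 0.8531115
k_eff = k_inf * P_TNL * P_FNL = 0.9552787 * 0.9253416 * 0.8531115
k_eff = 0.75412

0.75412


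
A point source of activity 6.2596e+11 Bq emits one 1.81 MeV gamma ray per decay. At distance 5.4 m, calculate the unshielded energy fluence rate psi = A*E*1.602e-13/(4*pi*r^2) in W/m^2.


psi = A * E * 1.602e-13 / (4*pi*r^2)
psi = 6.2596e+11 * 1.81 * 1.602e-13 / (4*pi*5.4^2)
psi = 4.9533e-04 W/m^2

4.9533e-04


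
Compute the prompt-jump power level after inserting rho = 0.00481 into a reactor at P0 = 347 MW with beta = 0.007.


P1/P0 = beta / (beta - rho)
P1/P0 = 0.007 / (0.007 - 0.00481) = 3.196347
P1 = 347 * 3.196347 = 1109.1 MW

1109.1


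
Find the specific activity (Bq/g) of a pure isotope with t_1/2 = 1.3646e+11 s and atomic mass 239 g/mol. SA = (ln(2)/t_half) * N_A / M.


lambda = ln(2) / t_half = ln(2) / 1.3646e+11 = 5.079490e-12 /s
SA = lambda * N_A / M
SA = 5.079490e-12 * 6.022e23 / 239
SA = 1.2799e+10 Bq/g

1.2799e+10


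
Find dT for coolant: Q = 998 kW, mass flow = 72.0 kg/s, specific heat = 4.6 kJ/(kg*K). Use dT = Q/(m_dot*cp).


dT = Q / (m_dot * cp)
dT = 998 / (72.0 * 4.6)
dT = 3.0133 C

3.0133


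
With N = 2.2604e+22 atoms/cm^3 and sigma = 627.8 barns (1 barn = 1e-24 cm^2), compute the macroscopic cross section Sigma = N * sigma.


Sigma = N * sigma_barns * 1e-24
Sigma = 2.2604e+22 * 627.8 * 1e-24
Sigma = 14.191 /cm

14.191


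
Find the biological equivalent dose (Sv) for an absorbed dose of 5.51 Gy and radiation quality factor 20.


H = D * Q
H = 5.51 * 20
H = 110.20 Sv

110.20


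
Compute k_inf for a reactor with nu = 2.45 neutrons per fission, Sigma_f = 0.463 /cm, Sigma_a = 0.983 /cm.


k_inf = nu * Sigma_f / Sigma_a
k_inf = 2.45 * 0.463 / 0.983
k_inf = 1.1540

1.1540


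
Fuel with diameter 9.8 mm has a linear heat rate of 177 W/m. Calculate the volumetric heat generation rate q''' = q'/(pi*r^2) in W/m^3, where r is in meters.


r = D / 2 / 1000 = 9.8 / 2 / 1000 = 0.0049 m
q''' = q' / (pi * r^2)
q''' = 177 / (pi * 0.0049^2)
q''' = 2.3466e+06 W/m^3

2.3466e+06


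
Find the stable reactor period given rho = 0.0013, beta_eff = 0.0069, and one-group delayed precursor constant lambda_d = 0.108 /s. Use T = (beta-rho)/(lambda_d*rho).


T = (beta - rho) / (lambda_d * rho)
T = (0.0069 - 0.0013) / (0.108 * 0.0013)
T = 39.886 s

39.886


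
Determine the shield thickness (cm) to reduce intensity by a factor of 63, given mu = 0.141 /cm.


x = ln(factor) / mu
x = ln(63) / 0.141
x = 29.384 cm

29.384


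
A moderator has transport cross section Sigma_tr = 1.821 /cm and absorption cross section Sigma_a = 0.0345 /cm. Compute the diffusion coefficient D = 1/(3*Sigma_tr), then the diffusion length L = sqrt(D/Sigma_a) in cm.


D = 1 / (3 * Sigma_tr) = 1 / (3 * 1.821) = 0.1830496 cm
L = sqrt(D / Sigma_a)
L = sqrt(0.1830496 / 0.0345)
L = 2.3034 cm

2.3034


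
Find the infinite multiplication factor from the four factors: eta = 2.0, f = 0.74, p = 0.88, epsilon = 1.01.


k_inf = eta * f * p * epsilon
k_inf = 2.0 * 0.74 * 0.88 * 1.01
k_inf = 1.3154

1.3154


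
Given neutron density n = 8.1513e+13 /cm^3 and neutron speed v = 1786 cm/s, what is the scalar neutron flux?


phi = n * v
phi = 8.1513e+13 * 1786
phi = 1.4558e+17 /cm^2/s

1.4558e+17


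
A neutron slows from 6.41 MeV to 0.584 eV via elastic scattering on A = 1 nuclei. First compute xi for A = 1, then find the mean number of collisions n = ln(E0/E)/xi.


xi = 1 + (A-1)^2/(2A)*ln((A-1)/(A+1)) = 1 (for A = 1)
n = ln(E0/E) / xi
n = ln(6.41e6 / 0.584) / 1
n = ln(1.097603e+07) / 1 = 16.211

16.211


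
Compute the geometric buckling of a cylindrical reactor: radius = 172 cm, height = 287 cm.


B^2 = (2.405/R)^2 + (pi/H)^2
B^2 = (2.405/172)^2 + (pi/287)^2
B^2 = 3.1533e-04 /cm^2

3.1533e-04


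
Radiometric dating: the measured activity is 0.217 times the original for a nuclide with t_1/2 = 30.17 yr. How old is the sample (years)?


lambda = ln(2) / t_half = ln(2) / 30.17 = 0.02297472 /yr
t = -ln(A/A0) / lambda
t = -ln(0.217) / 0.02297472
t = 66.502 yr

66.502


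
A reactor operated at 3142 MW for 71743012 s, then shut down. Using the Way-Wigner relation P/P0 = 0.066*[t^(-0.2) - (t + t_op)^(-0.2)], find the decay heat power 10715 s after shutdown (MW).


P/P0 = 0.066 * [t^(-0.2) - (t + t_op)^(-0.2)]
P/P0 = 0.066 * [10715^(-0.2) - (10715 + 71743012)^(-0.2)]
P/P0 = 0.066 * [0.1563153 - 0.02684300] = 0.008545172
P = 3142 * 0.008545172 = 26.849 MW

26.849


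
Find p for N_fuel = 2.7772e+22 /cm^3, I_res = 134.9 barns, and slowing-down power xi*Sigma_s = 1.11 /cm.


p = exp(-N * I * 1e-24 / (xi*Sigma_s))
p = exp(-2.7772e+22 * 134.9 * 1e-24 / 1.11)
p = 0.034212

0.034212


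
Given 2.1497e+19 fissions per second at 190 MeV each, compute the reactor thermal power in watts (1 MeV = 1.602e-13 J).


P = fission_rate * E_MeV * 1.602e-13
P = 2.1497e+19 * 190 * 1.602e-13
P = 6.5433e+08 W

6.5433e+08


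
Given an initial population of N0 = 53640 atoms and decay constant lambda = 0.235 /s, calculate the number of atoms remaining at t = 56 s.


N = N0 * exp(-lambda * t)
N = 53640 * exp(-0.235 * 56)
N = 0.10332

0.10332


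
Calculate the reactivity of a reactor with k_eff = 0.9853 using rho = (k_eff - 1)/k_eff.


rho = (k_eff - 1) / k_eff
rho = (0.9853 - 1) / 0.9853
rho = -0.014919

-0.014919


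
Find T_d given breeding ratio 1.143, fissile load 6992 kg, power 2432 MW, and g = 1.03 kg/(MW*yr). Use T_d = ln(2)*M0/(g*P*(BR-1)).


Breeding gain G = BR - 1 = 1.143 - 1 = 0.143
Fissile production rate = g * P * G = 1.03 * 2432 * 0.143 = 358.20928 kg/yr
T_d = ln(2) * M0 / (g * P * G)
T_d = ln(2) * 6992 / 358.20928 = 13.530 yr

13.530


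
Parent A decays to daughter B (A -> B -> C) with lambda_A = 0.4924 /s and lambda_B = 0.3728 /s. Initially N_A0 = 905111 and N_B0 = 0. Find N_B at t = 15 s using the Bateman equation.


N_B(t) = lambda_A * N_A0 / (lambda_B - lambda_A) * [exp(-lambda_A*t) - exp(-lambda_B*t)]
exp(-0.4924*15) = 6.198705e-04; exp(-0.3728*15) = 0.003727565
N_B = 0.4924 * 905111 / (0.3728 - 0.4924) * (6.198705e-04 - 0.003727565)
N_B = 11580

11580


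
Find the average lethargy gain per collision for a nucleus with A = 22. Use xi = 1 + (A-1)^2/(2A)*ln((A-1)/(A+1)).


xi = 1 + (A-1)^2/(2A) * ln((A-1)/(A+1))
xi = 1 + (22-1)^2/(2*22) * ln((22-1)/(22 +1))
xi = 0.088215

0.088215
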